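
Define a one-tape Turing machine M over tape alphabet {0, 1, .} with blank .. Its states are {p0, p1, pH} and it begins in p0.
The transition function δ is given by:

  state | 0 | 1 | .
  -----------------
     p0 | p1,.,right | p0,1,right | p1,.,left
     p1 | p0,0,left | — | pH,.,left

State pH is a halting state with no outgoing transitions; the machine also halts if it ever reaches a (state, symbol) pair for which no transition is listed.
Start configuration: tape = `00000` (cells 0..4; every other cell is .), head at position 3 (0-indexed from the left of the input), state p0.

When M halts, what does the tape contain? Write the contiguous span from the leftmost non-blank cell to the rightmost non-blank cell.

0.0.0

p0 | ...000[0]0   read 0 → write ., move right, go to p1
p1 | ...000.[0]   read 0 → write 0, move left, go to p0
p0 | ...000[.]0   read . → write ., move left, go to p1
p1 | ...00[0].0   read 0 → write 0, move left, go to p0
p0 | ...0[0]0.0   read 0 → write ., move right, go to p1
p1 | ...0.[0].0   read 0 → write 0, move left, go to p0
p0 | ...0[.]0.0   read . → write ., move left, go to p1
p1 | ...[0].0.0   read 0 → write 0, move left, go to p0
p0 | ..[.]0.0.0   read . → write ., move left, go to p1
p1 | .[.].0.0.0   read . → write ., move left, go to pH
pH | [.]..0.0.0
The non-blank tape span at halt is 0.0.0.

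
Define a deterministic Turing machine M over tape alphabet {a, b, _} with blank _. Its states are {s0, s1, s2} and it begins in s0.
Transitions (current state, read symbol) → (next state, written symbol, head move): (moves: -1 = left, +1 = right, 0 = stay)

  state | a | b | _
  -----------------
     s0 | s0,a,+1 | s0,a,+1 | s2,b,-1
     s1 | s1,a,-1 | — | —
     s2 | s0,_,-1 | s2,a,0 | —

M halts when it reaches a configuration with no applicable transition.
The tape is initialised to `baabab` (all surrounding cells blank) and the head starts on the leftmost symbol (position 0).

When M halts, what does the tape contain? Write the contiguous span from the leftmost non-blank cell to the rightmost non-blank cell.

state=s0 head=0 tape=__[b]aabab_   (s0,b)→(s0,a,+1)
state=s0 head=1 tape=__a[a]abab_   (s0,a)→(s0,a,+1)
state=s0 head=2 tape=__aa[a]bab_   (s0,a)→(s0,a,+1)
state=s0 head=3 tape=__aaa[b]ab_   (s0,b)→(s0,a,+1)
state=s0 head=4 tape=__aaaa[a]b_   (s0,a)→(s0,a,+1)
state=s0 head=5 tape=__aaaaa[b]_   (s0,b)→(s0,a,+1)
state=s0 head=6 tape=__aaaaaa[_]   (s0,_)→(s2,b,-1)
state=s2 head=5 tape=__aaaaa[a]b   (s2,a)→(s0,_,-1)
state=s0 head=4 tape=__aaaa[a]_b   (s0,a)→(s0,a,+1)
state=s0 head=5 tape=__aaaaa[_]b   (s0,_)→(s2,b,-1)
state=s2 head=4 tape=__aaaa[a]bb   (s2,a)→(s0,_,-1)
state=s0 head=3 tape=__aaa[a]_bb   (s0,a)→(s0,a,+1)
state=s0 head=4 tape=__aaaa[_]bb   (s0,_)→(s2,b,-1)
state=s2 head=3 tape=__aaa[a]bbb   (s2,a)→(s0,_,-1)
state=s0 head=2 tape=__aa[a]_bbb   (s0,a)→(s0,a,+1)
state=s0 head=3 tape=__aaa[_]bbb   (s0,_)→(s2,b,-1)
state=s2 head=2 tape=__aa[a]bbbb   (s2,a)→(s0,_,-1)
state=s0 head=1 tape=__a[a]_bbbb   (s0,a)→(s0,a,+1)
state=s0 head=2 tape=__aa[_]bbbb   (s0,_)→(s2,b,-1)
state=s2 head=1 tape=__a[a]bbbbb   (s2,a)→(s0,_,-1)
state=s0 head=0 tape=__[a]_bbbbb   (s0,a)→(s0,a,+1)
state=s0 head=1 tape=__a[_]bbbbb   (s0,_)→(s2,b,-1)
state=s2 head=0 tape=__[a]bbbbbb   (s2,a)→(s0,_,-1)
state=s0 head=-1 tape=_[_]_bbbbbb   (s0,_)→(s2,b,-1)
state=s2 head=-2 tape=[_]b_bbbbbb
The non-blank tape span at halt is b_bbbbbb.

b_bbbbbb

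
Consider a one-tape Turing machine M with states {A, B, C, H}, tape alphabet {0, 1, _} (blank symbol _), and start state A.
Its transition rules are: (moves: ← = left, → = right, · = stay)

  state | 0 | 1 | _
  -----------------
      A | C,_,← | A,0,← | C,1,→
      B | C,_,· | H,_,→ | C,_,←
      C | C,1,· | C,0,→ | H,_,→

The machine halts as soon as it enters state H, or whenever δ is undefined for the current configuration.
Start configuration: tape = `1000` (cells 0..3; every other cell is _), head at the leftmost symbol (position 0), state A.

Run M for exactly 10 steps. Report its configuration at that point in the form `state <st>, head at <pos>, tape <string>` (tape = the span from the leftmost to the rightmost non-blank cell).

state C, head at 4, tape 10000

A | _[1]000_   read 1 → write 0, move ←, go to A
A | [_]0000_   read _ → write 1, move →, go to C
C | 1[0]000_   read 0 → write 1, move ·, go to C
C | 1[1]000_   read 1 → write 0, move →, go to C
C | 10[0]00_   read 0 → write 1, move ·, go to C
C | 10[1]00_   read 1 → write 0, move →, go to C
C | 100[0]0_   read 0 → write 1, move ·, go to C
C | 100[1]0_   read 1 → write 0, move →, go to C
C | 1000[0]_   read 0 → write 1, move ·, go to C
C | 1000[1]_   read 1 → write 0, move →, go to C
C | 10000[_]
After 10 steps: state C, head at 4, tape 10000.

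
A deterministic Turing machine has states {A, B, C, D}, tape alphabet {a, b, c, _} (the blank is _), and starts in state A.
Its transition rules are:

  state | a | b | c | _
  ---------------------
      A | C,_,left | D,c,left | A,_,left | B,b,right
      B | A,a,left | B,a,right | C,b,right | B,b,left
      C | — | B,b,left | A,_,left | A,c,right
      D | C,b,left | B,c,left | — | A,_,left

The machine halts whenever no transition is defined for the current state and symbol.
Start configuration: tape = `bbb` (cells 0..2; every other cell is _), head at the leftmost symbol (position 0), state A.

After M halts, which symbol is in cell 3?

b

state=A head=0 tape=__[b]bb_   (A,b)→(D,c,left)
state=D head=-1 tape=_[_]cbb_   (D,_)→(A,_,left)
state=A head=-2 tape=[_]_cbb_   (A,_)→(B,b,right)
state=B head=-1 tape=b[_]cbb_   (B,_)→(B,b,left)
state=B head=-2 tape=[b]bcbb_   (B,b)→(B,a,right)
state=B head=-1 tape=a[b]cbb_   (B,b)→(B,a,right)
state=B head=0 tape=aa[c]bb_   (B,c)→(C,b,right)
state=C head=1 tape=aab[b]b_   (C,b)→(B,b,left)
state=B head=0 tape=aa[b]bb_   (B,b)→(B,a,right)
state=B head=1 tape=aaa[b]b_   (B,b)→(B,a,right)
state=B head=2 tape=aaaa[b]_   (B,b)→(B,a,right)
state=B head=3 tape=aaaaa[_]   (B,_)→(B,b,left)
state=B head=2 tape=aaaa[a]b   (B,a)→(A,a,left)
state=A head=1 tape=aaa[a]ab   (A,a)→(C,_,left)
state=C head=0 tape=aa[a]_ab
Cell 3 holds b when M halts.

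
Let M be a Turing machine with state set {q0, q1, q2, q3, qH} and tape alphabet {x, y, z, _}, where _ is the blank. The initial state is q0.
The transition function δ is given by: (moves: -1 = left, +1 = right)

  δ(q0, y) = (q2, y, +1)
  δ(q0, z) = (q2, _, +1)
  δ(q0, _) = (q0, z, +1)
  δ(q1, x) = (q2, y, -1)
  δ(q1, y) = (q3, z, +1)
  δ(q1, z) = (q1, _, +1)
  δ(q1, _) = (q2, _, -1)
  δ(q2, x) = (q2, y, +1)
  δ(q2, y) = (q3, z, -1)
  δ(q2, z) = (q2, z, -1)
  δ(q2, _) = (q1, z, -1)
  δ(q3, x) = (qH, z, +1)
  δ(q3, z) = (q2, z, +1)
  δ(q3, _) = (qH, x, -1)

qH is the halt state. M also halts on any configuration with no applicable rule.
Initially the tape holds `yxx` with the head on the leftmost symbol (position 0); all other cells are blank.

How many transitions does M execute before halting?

14

q0 | [y]xx___   read y → write y, move +1, go to q2
q2 | y[x]x___   read x → write y, move +1, go to q2
q2 | yy[x]___   read x → write y, move +1, go to q2
q2 | yyy[_]__   read _ → write z, move -1, go to q1
q1 | yy[y]z__   read y → write z, move +1, go to q3
q3 | yyz[z]__   read z → write z, move +1, go to q2
q2 | yyzz[_]_   read _ → write z, move -1, go to q1
q1 | yyz[z]z_   read z → write _, move +1, go to q1
q1 | yyz_[z]_   read z → write _, move +1, go to q1
q1 | yyz__[_]   read _ → write _, move -1, go to q2
q2 | yyz_[_]_   read _ → write z, move -1, go to q1
q1 | yyz[_]z_   read _ → write _, move -1, go to q2
q2 | yy[z]_z_   read z → write z, move -1, go to q2
q2 | y[y]z_z_   read y → write z, move -1, go to q3
q3 | [y]zz_z_
M halts after 14 transitions.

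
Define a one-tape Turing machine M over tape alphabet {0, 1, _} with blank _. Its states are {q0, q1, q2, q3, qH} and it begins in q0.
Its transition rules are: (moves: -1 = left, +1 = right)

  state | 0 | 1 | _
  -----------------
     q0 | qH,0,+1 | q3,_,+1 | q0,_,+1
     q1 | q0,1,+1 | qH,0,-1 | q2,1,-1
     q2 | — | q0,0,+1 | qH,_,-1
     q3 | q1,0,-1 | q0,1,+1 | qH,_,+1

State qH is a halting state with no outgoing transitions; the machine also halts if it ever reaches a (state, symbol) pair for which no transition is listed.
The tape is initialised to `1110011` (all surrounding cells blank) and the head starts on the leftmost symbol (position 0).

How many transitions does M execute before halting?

9

state=q0 head=0 tape=[1]110011   (q0,1)→(q3,_,+1)
state=q3 head=1 tape=_[1]10011   (q3,1)→(q0,1,+1)
state=q0 head=2 tape=_1[1]0011   (q0,1)→(q3,_,+1)
state=q3 head=3 tape=_1_[0]011   (q3,0)→(q1,0,-1)
state=q1 head=2 tape=_1[_]0011   (q1,_)→(q2,1,-1)
state=q2 head=1 tape=_[1]10011   (q2,1)→(q0,0,+1)
state=q0 head=2 tape=_0[1]0011   (q0,1)→(q3,_,+1)
state=q3 head=3 tape=_0_[0]011   (q3,0)→(q1,0,-1)
state=q1 head=2 tape=_0[_]0011   (q1,_)→(q2,1,-1)
state=q2 head=1 tape=_[0]10011
M halts after 9 transitions.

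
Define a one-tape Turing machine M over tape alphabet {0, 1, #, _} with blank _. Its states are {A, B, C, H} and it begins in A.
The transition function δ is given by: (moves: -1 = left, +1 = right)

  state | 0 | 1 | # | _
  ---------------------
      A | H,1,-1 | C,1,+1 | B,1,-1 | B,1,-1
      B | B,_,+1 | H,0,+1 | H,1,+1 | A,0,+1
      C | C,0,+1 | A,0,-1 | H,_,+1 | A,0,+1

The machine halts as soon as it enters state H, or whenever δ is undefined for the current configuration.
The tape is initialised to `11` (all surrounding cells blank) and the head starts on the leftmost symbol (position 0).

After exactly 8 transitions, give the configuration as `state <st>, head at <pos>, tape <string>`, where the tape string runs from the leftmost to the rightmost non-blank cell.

A | [1]1___   read 1 → write 1, move +1, go to C
C | 1[1]___   read 1 → write 0, move -1, go to A
A | [1]0___   read 1 → write 1, move +1, go to C
C | 1[0]___   read 0 → write 0, move +1, go to C
C | 10[_]__   read _ → write 0, move +1, go to A
A | 100[_]_   read _ → write 1, move -1, go to B
B | 10[0]1_   read 0 → write _, move +1, go to B
B | 10_[1]_   read 1 → write 0, move +1, go to H
H | 10_0[_]
After 8 steps: state H, head at 4, tape 10_0.

state H, head at 4, tape 10_0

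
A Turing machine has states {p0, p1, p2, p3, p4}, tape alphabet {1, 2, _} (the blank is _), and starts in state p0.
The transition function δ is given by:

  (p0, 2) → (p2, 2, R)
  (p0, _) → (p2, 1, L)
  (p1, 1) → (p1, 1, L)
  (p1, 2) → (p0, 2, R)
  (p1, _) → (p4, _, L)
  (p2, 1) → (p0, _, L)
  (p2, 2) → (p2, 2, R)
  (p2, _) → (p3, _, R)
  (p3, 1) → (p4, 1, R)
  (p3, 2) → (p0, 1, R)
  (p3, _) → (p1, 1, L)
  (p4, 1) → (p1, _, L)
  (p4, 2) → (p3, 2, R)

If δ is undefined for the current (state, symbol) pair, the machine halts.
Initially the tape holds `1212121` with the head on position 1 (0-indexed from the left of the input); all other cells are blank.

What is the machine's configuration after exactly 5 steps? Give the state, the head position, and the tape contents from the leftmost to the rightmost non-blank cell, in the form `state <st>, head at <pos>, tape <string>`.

state p0, head at 4, tape 12_1121

p0 | 1[2]12121   read 2 → write 2, move R, go to p2
p2 | 12[1]2121   read 1 → write _, move L, go to p0
p0 | 1[2]_2121   read 2 → write 2, move R, go to p2
p2 | 12[_]2121   read _ → write _, move R, go to p3
p3 | 12_[2]121   read 2 → write 1, move R, go to p0
p0 | 12_1[1]21
After 5 steps: state p0, head at 4, tape 12_1121.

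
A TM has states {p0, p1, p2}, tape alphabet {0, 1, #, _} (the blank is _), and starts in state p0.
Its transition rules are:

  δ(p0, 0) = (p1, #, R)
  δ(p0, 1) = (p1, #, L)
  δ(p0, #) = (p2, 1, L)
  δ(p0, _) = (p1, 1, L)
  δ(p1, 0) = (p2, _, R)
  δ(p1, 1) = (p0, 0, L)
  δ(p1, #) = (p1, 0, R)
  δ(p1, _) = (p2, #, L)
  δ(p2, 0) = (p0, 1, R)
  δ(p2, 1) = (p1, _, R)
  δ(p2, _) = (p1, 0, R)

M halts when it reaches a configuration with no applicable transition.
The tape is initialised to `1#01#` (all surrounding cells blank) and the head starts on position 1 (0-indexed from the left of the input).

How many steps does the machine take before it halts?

state=p0 head=1 tape=__1[#]01#   (p0,#)→(p2,1,L)
state=p2 head=0 tape=__[1]101#   (p2,1)→(p1,_,R)
state=p1 head=1 tape=___[1]01#   (p1,1)→(p0,0,L)
state=p0 head=0 tape=__[_]001#   (p0,_)→(p1,1,L)
state=p1 head=-1 tape=_[_]1001#   (p1,_)→(p2,#,L)
state=p2 head=-2 tape=[_]#1001#   (p2,_)→(p1,0,R)
state=p1 head=-1 tape=0[#]1001#   (p1,#)→(p1,0,R)
state=p1 head=0 tape=00[1]001#   (p1,1)→(p0,0,L)
state=p0 head=-1 tape=0[0]0001#   (p0,0)→(p1,#,R)
state=p1 head=0 tape=0#[0]001#   (p1,0)→(p2,_,R)
state=p2 head=1 tape=0#_[0]01#   (p2,0)→(p0,1,R)
state=p0 head=2 tape=0#_1[0]1#   (p0,0)→(p1,#,R)
state=p1 head=3 tape=0#_1#[1]#   (p1,1)→(p0,0,L)
state=p0 head=2 tape=0#_1[#]0#   (p0,#)→(p2,1,L)
state=p2 head=1 tape=0#_[1]10#   (p2,1)→(p1,_,R)
state=p1 head=2 tape=0#__[1]0#   (p1,1)→(p0,0,L)
state=p0 head=1 tape=0#_[_]00#   (p0,_)→(p1,1,L)
state=p1 head=0 tape=0#[_]100#   (p1,_)→(p2,#,L)
state=p2 head=-1 tape=0[#]#100#
M halts after 18 transitions.

18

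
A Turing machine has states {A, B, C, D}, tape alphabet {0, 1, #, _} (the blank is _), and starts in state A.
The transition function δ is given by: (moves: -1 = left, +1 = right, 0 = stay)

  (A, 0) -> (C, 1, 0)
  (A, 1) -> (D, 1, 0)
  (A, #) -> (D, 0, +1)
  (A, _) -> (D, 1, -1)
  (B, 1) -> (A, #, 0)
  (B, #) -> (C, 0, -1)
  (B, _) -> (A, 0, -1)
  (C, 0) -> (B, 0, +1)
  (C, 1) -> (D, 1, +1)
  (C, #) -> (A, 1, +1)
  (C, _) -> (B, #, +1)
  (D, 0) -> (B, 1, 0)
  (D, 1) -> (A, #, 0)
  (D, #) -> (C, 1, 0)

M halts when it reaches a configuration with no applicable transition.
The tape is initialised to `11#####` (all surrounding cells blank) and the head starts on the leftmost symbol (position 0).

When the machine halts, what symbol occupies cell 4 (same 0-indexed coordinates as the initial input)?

state=A head=0 tape=[1]1#####_   (A,1)→(D,1,0)
state=D head=0 tape=[1]1#####_   (D,1)→(A,#,0)
state=A head=0 tape=[#]1#####_   (A,#)→(D,0,+1)
state=D head=1 tape=0[1]#####_   (D,1)→(A,#,0)
state=A head=1 tape=0[#]#####_   (A,#)→(D,0,+1)
state=D head=2 tape=00[#]####_   (D,#)→(C,1,0)
state=C head=2 tape=00[1]####_   (C,1)→(D,1,+1)
state=D head=3 tape=001[#]###_   (D,#)→(C,1,0)
state=C head=3 tape=001[1]###_   (C,1)→(D,1,+1)
state=D head=4 tape=0011[#]##_   (D,#)→(C,1,0)
state=C head=4 tape=0011[1]##_   (C,1)→(D,1,+1)
state=D head=5 tape=00111[#]#_   (D,#)→(C,1,0)
state=C head=5 tape=00111[1]#_   (C,1)→(D,1,+1)
state=D head=6 tape=001111[#]_   (D,#)→(C,1,0)
state=C head=6 tape=001111[1]_   (C,1)→(D,1,+1)
state=D head=7 tape=0011111[_]
Cell 4 holds 1 when M halts.

1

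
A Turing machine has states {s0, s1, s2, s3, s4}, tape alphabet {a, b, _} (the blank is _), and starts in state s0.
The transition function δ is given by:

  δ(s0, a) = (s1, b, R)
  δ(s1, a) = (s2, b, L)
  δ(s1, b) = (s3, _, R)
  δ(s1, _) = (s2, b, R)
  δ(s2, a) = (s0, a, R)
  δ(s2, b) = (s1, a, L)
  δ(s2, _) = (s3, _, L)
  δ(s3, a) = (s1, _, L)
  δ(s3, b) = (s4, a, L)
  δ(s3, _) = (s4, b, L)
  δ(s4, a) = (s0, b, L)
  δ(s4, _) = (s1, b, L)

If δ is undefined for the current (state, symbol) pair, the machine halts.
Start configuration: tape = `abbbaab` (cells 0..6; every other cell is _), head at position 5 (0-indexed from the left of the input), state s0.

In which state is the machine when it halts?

s4

s0 | abbba[a]b_   read a → write b, move R, go to s1
s1 | abbbab[b]_   read b → write _, move R, go to s3
s3 | abbbab_[_]   read _ → write b, move L, go to s4
s4 | abbbab[_]b   read _ → write b, move L, go to s1
s1 | abbba[b]bb   read b → write _, move R, go to s3
s3 | abbba_[b]b   read b → write a, move L, go to s4
s4 | abbba[_]ab   read _ → write b, move L, go to s1
s1 | abbb[a]bab   read a → write b, move L, go to s2
s2 | abb[b]bbab   read b → write a, move L, go to s1
s1 | ab[b]abbab   read b → write _, move R, go to s3
s3 | ab_[a]bbab   read a → write _, move L, go to s1
s1 | ab[_]_bbab   read _ → write b, move R, go to s2
s2 | abb[_]bbab   read _ → write _, move L, go to s3
s3 | ab[b]_bbab   read b → write a, move L, go to s4
s4 | a[b]a_bbab
No transition is defined for (s4, b); M halts in state s4.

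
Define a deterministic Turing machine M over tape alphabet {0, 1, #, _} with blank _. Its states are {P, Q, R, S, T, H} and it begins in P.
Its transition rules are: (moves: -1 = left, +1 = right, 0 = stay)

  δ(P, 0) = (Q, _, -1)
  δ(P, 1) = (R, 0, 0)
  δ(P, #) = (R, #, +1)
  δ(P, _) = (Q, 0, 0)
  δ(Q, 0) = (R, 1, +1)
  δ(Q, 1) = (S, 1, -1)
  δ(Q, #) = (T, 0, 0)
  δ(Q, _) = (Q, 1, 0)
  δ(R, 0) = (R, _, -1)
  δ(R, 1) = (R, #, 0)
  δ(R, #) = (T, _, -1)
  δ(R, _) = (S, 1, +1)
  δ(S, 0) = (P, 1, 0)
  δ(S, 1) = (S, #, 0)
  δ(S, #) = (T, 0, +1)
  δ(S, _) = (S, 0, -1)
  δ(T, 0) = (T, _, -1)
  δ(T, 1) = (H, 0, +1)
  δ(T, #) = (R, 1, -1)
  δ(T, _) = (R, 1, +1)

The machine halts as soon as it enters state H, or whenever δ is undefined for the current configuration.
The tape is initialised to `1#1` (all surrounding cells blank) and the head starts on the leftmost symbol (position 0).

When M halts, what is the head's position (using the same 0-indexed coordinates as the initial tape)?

P | __[1]#1   read 1 → write 0, move 0, go to R
R | __[0]#1   read 0 → write _, move -1, go to R
R | _[_]_#1   read _ → write 1, move +1, go to S
S | _1[_]#1   read _ → write 0, move -1, go to S
S | _[1]0#1   read 1 → write #, move 0, go to S
S | _[#]0#1   read # → write 0, move +1, go to T
T | _0[0]#1   read 0 → write _, move -1, go to T
T | _[0]_#1   read 0 → write _, move -1, go to T
T | [_]__#1   read _ → write 1, move +1, go to R
R | 1[_]_#1   read _ → write 1, move +1, go to S
S | 11[_]#1   read _ → write 0, move -1, go to S
S | 1[1]0#1   read 1 → write #, move 0, go to S
S | 1[#]0#1   read # → write 0, move +1, go to T
T | 10[0]#1   read 0 → write _, move -1, go to T
T | 1[0]_#1   read 0 → write _, move -1, go to T
T | [1]__#1   read 1 → write 0, move +1, go to H
H | 0[_]_#1
At halt the head is at cell -1.

-1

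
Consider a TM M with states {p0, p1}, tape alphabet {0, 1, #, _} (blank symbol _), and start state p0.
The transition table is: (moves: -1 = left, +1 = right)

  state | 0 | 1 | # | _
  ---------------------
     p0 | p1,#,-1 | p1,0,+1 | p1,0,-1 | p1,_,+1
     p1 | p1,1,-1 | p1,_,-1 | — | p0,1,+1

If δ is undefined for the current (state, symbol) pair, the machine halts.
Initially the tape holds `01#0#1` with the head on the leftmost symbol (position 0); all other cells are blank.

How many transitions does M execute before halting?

32

state=p0 head=0 tape=___[0]1#0#1   (p0,0)→(p1,#,-1)
state=p1 head=-1 tape=__[_]#1#0#1   (p1,_)→(p0,1,+1)
state=p0 head=0 tape=__1[#]1#0#1   (p0,#)→(p1,0,-1)
state=p1 head=-1 tape=__[1]01#0#1   (p1,1)→(p1,_,-1)
state=p1 head=-2 tape=_[_]_01#0#1   (p1,_)→(p0,1,+1)
state=p0 head=-1 tape=_1[_]01#0#1   (p0,_)→(p1,_,+1)
state=p1 head=0 tape=_1_[0]1#0#1   (p1,0)→(p1,1,-1)
state=p1 head=-1 tape=_1[_]11#0#1   (p1,_)→(p0,1,+1)
state=p0 head=0 tape=_11[1]1#0#1   (p0,1)→(p1,0,+1)
state=p1 head=1 tape=_110[1]#0#1   (p1,1)→(p1,_,-1)
state=p1 head=0 tape=_11[0]_#0#1   (p1,0)→(p1,1,-1)
state=p1 head=-1 tape=_1[1]1_#0#1   (p1,1)→(p1,_,-1)
state=p1 head=-2 tape=_[1]_1_#0#1   (p1,1)→(p1,_,-1)
state=p1 head=-3 tape=[_]__1_#0#1   (p1,_)→(p0,1,+1)
state=p0 head=-2 tape=1[_]_1_#0#1   (p0,_)→(p1,_,+1)
state=p1 head=-1 tape=1_[_]1_#0#1   (p1,_)→(p0,1,+1)
state=p0 head=0 tape=1_1[1]_#0#1   (p0,1)→(p1,0,+1)
state=p1 head=1 tape=1_10[_]#0#1   (p1,_)→(p0,1,+1)
state=p0 head=2 tape=1_101[#]0#1   (p0,#)→(p1,0,-1)
state=p1 head=1 tape=1_10[1]00#1   (p1,1)→(p1,_,-1)
state=p1 head=0 tape=1_1[0]_00#1   (p1,0)→(p1,1,-1)
state=p1 head=-1 tape=1_[1]1_00#1   (p1,1)→(p1,_,-1)
state=p1 head=-2 tape=1[_]_1_00#1   (p1,_)→(p0,1,+1)
state=p0 head=-1 tape=11[_]1_00#1   (p0,_)→(p1,_,+1)
state=p1 head=0 tape=11_[1]_00#1   (p1,1)→(p1,_,-1)
state=p1 head=-1 tape=11[_]__00#1   (p1,_)→(p0,1,+1)
state=p0 head=0 tape=111[_]_00#1   (p0,_)→(p1,_,+1)
state=p1 head=1 tape=111_[_]00#1   (p1,_)→(p0,1,+1)
state=p0 head=2 tape=111_1[0]0#1   (p0,0)→(p1,#,-1)
state=p1 head=1 tape=111_[1]#0#1   (p1,1)→(p1,_,-1)
state=p1 head=0 tape=111[_]_#0#1   (p1,_)→(p0,1,+1)
state=p0 head=1 tape=1111[_]#0#1   (p0,_)→(p1,_,+1)
state=p1 head=2 tape=1111_[#]0#1
M halts after 32 transitions.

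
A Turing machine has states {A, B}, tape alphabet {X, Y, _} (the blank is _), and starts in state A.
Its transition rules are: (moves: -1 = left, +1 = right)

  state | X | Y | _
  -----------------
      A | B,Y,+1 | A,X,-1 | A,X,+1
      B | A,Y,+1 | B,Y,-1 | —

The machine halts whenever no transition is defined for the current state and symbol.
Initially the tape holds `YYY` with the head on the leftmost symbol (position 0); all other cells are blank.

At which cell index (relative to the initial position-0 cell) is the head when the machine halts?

3

A | ___[Y]YY_   read Y → write X, move -1, go to A
A | __[_]XYY_   read _ → write X, move +1, go to A
A | __X[X]YY_   read X → write Y, move +1, go to B
B | __XY[Y]Y_   read Y → write Y, move -1, go to B
B | __X[Y]YY_   read Y → write Y, move -1, go to B
B | __[X]YYY_   read X → write Y, move +1, go to A
A | __Y[Y]YY_   read Y → write X, move -1, go to A
A | __[Y]XYY_   read Y → write X, move -1, go to A
A | _[_]XXYY_   read _ → write X, move +1, go to A
A | _X[X]XYY_   read X → write Y, move +1, go to B
B | _XY[X]YY_   read X → write Y, move +1, go to A
A | _XYY[Y]Y_   read Y → write X, move -1, go to A
A | _XY[Y]XY_   read Y → write X, move -1, go to A
A | _X[Y]XXY_   read Y → write X, move -1, go to A
A | _[X]XXXY_   read X → write Y, move +1, go to B
B | _Y[X]XXY_   read X → write Y, move +1, go to A
A | _YY[X]XY_   read X → write Y, move +1, go to B
B | _YYY[X]Y_   read X → write Y, move +1, go to A
A | _YYYY[Y]_   read Y → write X, move -1, go to A
A | _YYY[Y]X_   read Y → write X, move -1, go to A
A | _YY[Y]XX_   read Y → write X, move -1, go to A
A | _Y[Y]XXX_   read Y → write X, move -1, go to A
A | _[Y]XXXX_   read Y → write X, move -1, go to A
A | [_]XXXXX_   read _ → write X, move +1, go to A
A | X[X]XXXX_   read X → write Y, move +1, go to B
B | XY[X]XXX_   read X → write Y, move +1, go to A
A | XYY[X]XX_   read X → write Y, move +1, go to B
B | XYYY[X]X_   read X → write Y, move +1, go to A
A | XYYYY[X]_   read X → write Y, move +1, go to B
B | XYYYYY[_]
At halt the head is at cell 3.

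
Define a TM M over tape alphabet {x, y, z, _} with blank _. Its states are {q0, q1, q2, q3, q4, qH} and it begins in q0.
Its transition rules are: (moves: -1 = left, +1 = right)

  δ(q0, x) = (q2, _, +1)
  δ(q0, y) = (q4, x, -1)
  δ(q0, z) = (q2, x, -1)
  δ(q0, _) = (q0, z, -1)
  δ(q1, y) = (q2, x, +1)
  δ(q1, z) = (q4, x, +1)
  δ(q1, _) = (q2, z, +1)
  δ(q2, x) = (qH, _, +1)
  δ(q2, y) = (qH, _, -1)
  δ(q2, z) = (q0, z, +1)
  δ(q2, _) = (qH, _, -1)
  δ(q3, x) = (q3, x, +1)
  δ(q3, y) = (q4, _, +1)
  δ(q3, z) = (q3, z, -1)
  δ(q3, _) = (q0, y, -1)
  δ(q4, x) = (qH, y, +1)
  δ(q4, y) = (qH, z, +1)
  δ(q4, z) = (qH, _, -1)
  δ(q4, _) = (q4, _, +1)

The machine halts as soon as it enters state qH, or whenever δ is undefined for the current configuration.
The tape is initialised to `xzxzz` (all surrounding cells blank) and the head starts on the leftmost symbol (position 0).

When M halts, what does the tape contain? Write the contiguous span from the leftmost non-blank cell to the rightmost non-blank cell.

q0 | [x]zxzz_   read x → write _, move +1, go to q2
q2 | _[z]xzz_   read z → write z, move +1, go to q0
q0 | _z[x]zz_   read x → write _, move +1, go to q2
q2 | _z_[z]z_   read z → write z, move +1, go to q0
q0 | _z_z[z]_   read z → write x, move -1, go to q2
q2 | _z_[z]x_   read z → write z, move +1, go to q0
q0 | _z_z[x]_   read x → write _, move +1, go to q2
q2 | _z_z_[_]   read _ → write _, move -1, go to qH
qH | _z_z[_]_
The non-blank tape span at halt is z_z.

z_z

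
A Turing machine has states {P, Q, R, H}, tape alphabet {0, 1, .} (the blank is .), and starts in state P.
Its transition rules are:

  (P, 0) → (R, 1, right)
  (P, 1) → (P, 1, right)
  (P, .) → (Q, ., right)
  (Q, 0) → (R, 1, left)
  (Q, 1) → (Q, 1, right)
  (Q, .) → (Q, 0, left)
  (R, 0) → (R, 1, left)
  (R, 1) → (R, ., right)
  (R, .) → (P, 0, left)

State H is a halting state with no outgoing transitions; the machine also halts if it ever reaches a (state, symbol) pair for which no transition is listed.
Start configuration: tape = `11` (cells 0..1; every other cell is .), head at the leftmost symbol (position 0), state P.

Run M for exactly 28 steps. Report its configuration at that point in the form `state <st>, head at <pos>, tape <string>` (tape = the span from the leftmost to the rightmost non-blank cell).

state R, head at 4, tape 111.1

P | [1]1...   read 1 → write 1, move right, go to P
P | 1[1]...   read 1 → write 1, move right, go to P
P | 11[.]..   read . → write ., move right, go to Q
Q | 11.[.].   read . → write 0, move left, go to Q
Q | 11[.]0.   read . → write 0, move left, go to Q
Q | 1[1]00.   read 1 → write 1, move right, go to Q
Q | 11[0]0.   read 0 → write 1, move left, go to R
R | 1[1]10.   read 1 → write ., move right, go to R
R | 1.[1]0.   read 1 → write ., move right, go to R
R | 1..[0].   read 0 → write 1, move left, go to R
R | 1.[.]1.   read . → write 0, move left, go to P
P | 1[.]01.   read . → write ., move right, go to Q
Q | 1.[0]1.   read 0 → write 1, move left, go to R
R | 1[.]11.   read . → write 0, move left, go to P
P | [1]011.   read 1 → write 1, move right, go to P
P | 1[0]11.   read 0 → write 1, move right, go to R
R | 11[1]1.   read 1 → write ., move right, go to R
R | 11.[1].   read 1 → write ., move right, go to R
R | 11..[.]   read . → write 0, move left, go to P
P | 11.[.]0   read . → write ., move right, go to Q
Q | 11..[0]   read 0 → write 1, move left, go to R
R | 11.[.]1   read . → write 0, move left, go to P
P | 11[.]01   read . → write ., move right, go to Q
Q | 11.[0]1   read 0 → write 1, move left, go to R
R | 11[.]11   read . → write 0, move left, go to P
P | 1[1]011   read 1 → write 1, move right, go to P
P | 11[0]11   read 0 → write 1, move right, go to R
R | 111[1]1   read 1 → write ., move right, go to R
R | 111.[1]
After 28 steps: state R, head at 4, tape 111.1.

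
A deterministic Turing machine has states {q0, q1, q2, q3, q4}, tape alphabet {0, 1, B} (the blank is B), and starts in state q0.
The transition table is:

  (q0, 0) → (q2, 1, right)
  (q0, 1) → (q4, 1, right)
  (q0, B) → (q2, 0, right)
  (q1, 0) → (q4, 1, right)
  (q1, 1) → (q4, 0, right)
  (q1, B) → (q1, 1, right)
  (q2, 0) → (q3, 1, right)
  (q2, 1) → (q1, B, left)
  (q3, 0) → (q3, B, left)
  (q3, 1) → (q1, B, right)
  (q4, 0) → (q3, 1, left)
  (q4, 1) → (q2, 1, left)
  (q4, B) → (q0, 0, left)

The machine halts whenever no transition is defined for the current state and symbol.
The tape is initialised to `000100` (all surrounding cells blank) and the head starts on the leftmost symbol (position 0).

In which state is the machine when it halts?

q3

state=q0 head=0 tape=[0]00100BB   (q0,0)→(q2,1,right)
state=q2 head=1 tape=1[0]0100BB   (q2,0)→(q3,1,right)
state=q3 head=2 tape=11[0]100BB   (q3,0)→(q3,B,left)
state=q3 head=1 tape=1[1]B100BB   (q3,1)→(q1,B,right)
state=q1 head=2 tape=1B[B]100BB   (q1,B)→(q1,1,right)
state=q1 head=3 tape=1B1[1]00BB   (q1,1)→(q4,0,right)
state=q4 head=4 tape=1B10[0]0BB   (q4,0)→(q3,1,left)
state=q3 head=3 tape=1B1[0]10BB   (q3,0)→(q3,B,left)
state=q3 head=2 tape=1B[1]B10BB   (q3,1)→(q1,B,right)
state=q1 head=3 tape=1BB[B]10BB   (q1,B)→(q1,1,right)
state=q1 head=4 tape=1BB1[1]0BB   (q1,1)→(q4,0,right)
state=q4 head=5 tape=1BB10[0]BB   (q4,0)→(q3,1,left)
state=q3 head=4 tape=1BB1[0]1BB   (q3,0)→(q3,B,left)
state=q3 head=3 tape=1BB[1]B1BB   (q3,1)→(q1,B,right)
state=q1 head=4 tape=1BBB[B]1BB   (q1,B)→(q1,1,right)
state=q1 head=5 tape=1BBB1[1]BB   (q1,1)→(q4,0,right)
state=q4 head=6 tape=1BBB10[B]B   (q4,B)→(q0,0,left)
state=q0 head=5 tape=1BBB1[0]0B   (q0,0)→(q2,1,right)
state=q2 head=6 tape=1BBB11[0]B   (q2,0)→(q3,1,right)
state=q3 head=7 tape=1BBB111[B]
No transition is defined for (q3, B); M halts in state q3.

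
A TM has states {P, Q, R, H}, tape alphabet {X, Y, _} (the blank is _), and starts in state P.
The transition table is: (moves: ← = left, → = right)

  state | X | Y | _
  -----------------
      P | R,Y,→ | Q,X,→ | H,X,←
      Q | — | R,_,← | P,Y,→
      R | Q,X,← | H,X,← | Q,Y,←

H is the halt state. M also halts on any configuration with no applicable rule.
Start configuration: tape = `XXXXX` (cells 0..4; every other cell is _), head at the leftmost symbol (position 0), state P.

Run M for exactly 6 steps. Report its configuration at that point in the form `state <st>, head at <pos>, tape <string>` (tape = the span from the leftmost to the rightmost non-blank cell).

P | __[X]XXXX   read X → write Y, move →, go to R
R | __Y[X]XXX   read X → write X, move ←, go to Q
Q | __[Y]XXXX   read Y → write _, move ←, go to R
R | _[_]_XXXX   read _ → write Y, move ←, go to Q
Q | [_]Y_XXXX   read _ → write Y, move →, go to P
P | Y[Y]_XXXX   read Y → write X, move →, go to Q
Q | YX[_]XXXX
After 6 steps: state Q, head at 0, tape YX_XXXX.

state Q, head at 0, tape YX_XXXX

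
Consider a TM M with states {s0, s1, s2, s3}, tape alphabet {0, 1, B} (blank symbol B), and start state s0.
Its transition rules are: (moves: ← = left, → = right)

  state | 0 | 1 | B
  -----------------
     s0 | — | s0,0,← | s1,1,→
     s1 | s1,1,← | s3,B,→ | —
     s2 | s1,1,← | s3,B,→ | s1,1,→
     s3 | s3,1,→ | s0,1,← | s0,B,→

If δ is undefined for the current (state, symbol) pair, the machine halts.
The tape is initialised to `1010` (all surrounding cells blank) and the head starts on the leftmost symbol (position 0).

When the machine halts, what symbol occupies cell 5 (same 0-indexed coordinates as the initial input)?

state=s0 head=0 tape=B[1]010BBB   (s0,1)→(s0,0,←)
state=s0 head=-1 tape=[B]0010BBB   (s0,B)→(s1,1,→)
state=s1 head=0 tape=1[0]010BBB   (s1,0)→(s1,1,←)
state=s1 head=-1 tape=[1]1010BBB   (s1,1)→(s3,B,→)
state=s3 head=0 tape=B[1]010BBB   (s3,1)→(s0,1,←)
state=s0 head=-1 tape=[B]1010BBB   (s0,B)→(s1,1,→)
state=s1 head=0 tape=1[1]010BBB   (s1,1)→(s3,B,→)
state=s3 head=1 tape=1B[0]10BBB   (s3,0)→(s3,1,→)
state=s3 head=2 tape=1B1[1]0BBB   (s3,1)→(s0,1,←)
state=s0 head=1 tape=1B[1]10BBB   (s0,1)→(s0,0,←)
state=s0 head=0 tape=1[B]010BBB   (s0,B)→(s1,1,→)
state=s1 head=1 tape=11[0]10BBB   (s1,0)→(s1,1,←)
state=s1 head=0 tape=1[1]110BBB   (s1,1)→(s3,B,→)
state=s3 head=1 tape=1B[1]10BBB   (s3,1)→(s0,1,←)
state=s0 head=0 tape=1[B]110BBB   (s0,B)→(s1,1,→)
state=s1 head=1 tape=11[1]10BBB   (s1,1)→(s3,B,→)
state=s3 head=2 tape=11B[1]0BBB   (s3,1)→(s0,1,←)
state=s0 head=1 tape=11[B]10BBB   (s0,B)→(s1,1,→)
state=s1 head=2 tape=111[1]0BBB   (s1,1)→(s3,B,→)
state=s3 head=3 tape=111B[0]BBB   (s3,0)→(s3,1,→)
state=s3 head=4 tape=111B1[B]BB   (s3,B)→(s0,B,→)
state=s0 head=5 tape=111B1B[B]B   (s0,B)→(s1,1,→)
state=s1 head=6 tape=111B1B1[B]
Cell 5 holds 1 when M halts.

1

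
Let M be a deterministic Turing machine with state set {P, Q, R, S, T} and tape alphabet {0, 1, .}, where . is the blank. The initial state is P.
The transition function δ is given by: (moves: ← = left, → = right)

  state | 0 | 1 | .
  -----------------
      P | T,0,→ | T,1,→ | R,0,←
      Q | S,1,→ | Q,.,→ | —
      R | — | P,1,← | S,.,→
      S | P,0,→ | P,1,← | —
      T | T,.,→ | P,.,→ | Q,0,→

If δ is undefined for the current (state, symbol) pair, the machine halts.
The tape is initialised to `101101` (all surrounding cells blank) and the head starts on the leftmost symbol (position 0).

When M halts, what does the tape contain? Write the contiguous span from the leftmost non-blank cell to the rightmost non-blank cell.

1..1..00

P | [1]01101..   read 1 → write 1, move →, go to T
T | 1[0]1101..   read 0 → write ., move →, go to T
T | 1.[1]101..   read 1 → write ., move →, go to P
P | 1..[1]01..   read 1 → write 1, move →, go to T
T | 1..1[0]1..   read 0 → write ., move →, go to T
T | 1..1.[1]..   read 1 → write ., move →, go to P
P | 1..1..[.].   read . → write 0, move ←, go to R
R | 1..1.[.]0.   read . → write ., move →, go to S
S | 1..1..[0].   read 0 → write 0, move →, go to P
P | 1..1..0[.]   read . → write 0, move ←, go to R
R | 1..1..[0]0
The non-blank tape span at halt is 1..1..00.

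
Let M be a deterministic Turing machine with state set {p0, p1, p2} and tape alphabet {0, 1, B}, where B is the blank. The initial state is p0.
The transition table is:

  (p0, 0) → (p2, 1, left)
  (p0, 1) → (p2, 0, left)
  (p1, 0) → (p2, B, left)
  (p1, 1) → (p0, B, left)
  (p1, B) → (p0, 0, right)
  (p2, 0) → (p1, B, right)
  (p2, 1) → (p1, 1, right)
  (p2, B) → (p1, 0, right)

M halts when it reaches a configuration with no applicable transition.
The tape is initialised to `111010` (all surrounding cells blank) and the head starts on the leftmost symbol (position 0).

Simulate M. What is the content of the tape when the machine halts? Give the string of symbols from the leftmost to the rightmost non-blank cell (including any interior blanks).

p0 | B[1]11010   read 1 → write 0, move left, go to p2
p2 | [B]011010   read B → write 0, move right, go to p1
p1 | 0[0]11010   read 0 → write B, move left, go to p2
p2 | [0]B11010   read 0 → write B, move right, go to p1
p1 | B[B]11010   read B → write 0, move right, go to p0
p0 | B0[1]1010   read 1 → write 0, move left, go to p2
p2 | B[0]01010   read 0 → write B, move right, go to p1
p1 | BB[0]1010   read 0 → write B, move left, go to p2
p2 | B[B]B1010   read B → write 0, move right, go to p1
p1 | B0[B]1010   read B → write 0, move right, go to p0
p0 | B00[1]010   read 1 → write 0, move left, go to p2
p2 | B0[0]0010   read 0 → write B, move right, go to p1
p1 | B0B[0]010   read 0 → write B, move left, go to p2
p2 | B0[B]B010   read B → write 0, move right, go to p1
p1 | B00[B]010   read B → write 0, move right, go to p0
p0 | B000[0]10   read 0 → write 1, move left, go to p2
p2 | B00[0]110   read 0 → write B, move right, go to p1
p1 | B00B[1]10   read 1 → write B, move left, go to p0
p0 | B00[B]B10
The non-blank tape span at halt is 00BB10.

00BB10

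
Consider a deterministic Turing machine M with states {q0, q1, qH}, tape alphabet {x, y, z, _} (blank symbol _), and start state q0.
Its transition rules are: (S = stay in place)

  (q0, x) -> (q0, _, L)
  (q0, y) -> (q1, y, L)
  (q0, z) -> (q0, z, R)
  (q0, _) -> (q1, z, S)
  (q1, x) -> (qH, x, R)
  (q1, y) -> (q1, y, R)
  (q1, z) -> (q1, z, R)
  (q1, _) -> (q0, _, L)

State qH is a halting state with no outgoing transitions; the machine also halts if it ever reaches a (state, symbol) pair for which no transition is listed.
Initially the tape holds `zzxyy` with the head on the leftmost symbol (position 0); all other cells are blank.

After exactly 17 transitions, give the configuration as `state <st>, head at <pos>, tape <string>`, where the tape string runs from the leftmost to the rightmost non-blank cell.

q0 | [z]zxyy_   read z → write z, move R, go to q0
q0 | z[z]xyy_   read z → write z, move R, go to q0
q0 | zz[x]yy_   read x → write _, move L, go to q0
q0 | z[z]_yy_   read z → write z, move R, go to q0
q0 | zz[_]yy_   read _ → write z, move S, go to q1
q1 | zz[z]yy_   read z → write z, move R, go to q1
q1 | zzz[y]y_   read y → write y, move R, go to q1
q1 | zzzy[y]_   read y → write y, move R, go to q1
q1 | zzzyy[_]   read _ → write _, move L, go to q0
q0 | zzzy[y]_   read y → write y, move L, go to q1
q1 | zzz[y]y_   read y → write y, move R, go to q1
q1 | zzzy[y]_   read y → write y, move R, go to q1
q1 | zzzyy[_]   read _ → write _, move L, go to q0
q0 | zzzy[y]_   read y → write y, move L, go to q1
q1 | zzz[y]y_   read y → write y, move R, go to q1
q1 | zzzy[y]_   read y → write y, move R, go to q1
q1 | zzzyy[_]   read _ → write _, move L, go to q0
q0 | zzzy[y]_
After 17 steps: state q0, head at 4, tape zzzyy.

state q0, head at 4, tape zzzyy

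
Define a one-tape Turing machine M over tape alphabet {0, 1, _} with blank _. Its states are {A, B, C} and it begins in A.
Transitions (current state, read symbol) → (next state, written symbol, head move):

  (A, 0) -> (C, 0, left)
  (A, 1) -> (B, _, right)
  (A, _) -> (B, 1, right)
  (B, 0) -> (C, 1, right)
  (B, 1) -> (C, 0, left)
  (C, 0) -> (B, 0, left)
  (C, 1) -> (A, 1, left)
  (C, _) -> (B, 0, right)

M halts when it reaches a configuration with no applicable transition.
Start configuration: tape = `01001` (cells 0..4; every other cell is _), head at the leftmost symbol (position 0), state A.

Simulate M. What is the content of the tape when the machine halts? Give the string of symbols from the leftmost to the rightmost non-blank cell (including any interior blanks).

0000001

A | ___[0]1001   read 0 → write 0, move left, go to C
C | __[_]01001   read _ → write 0, move right, go to B
B | __0[0]1001   read 0 → write 1, move right, go to C
C | __01[1]001   read 1 → write 1, move left, go to A
A | __0[1]1001   read 1 → write _, move right, go to B
B | __0_[1]001   read 1 → write 0, move left, go to C
C | __0[_]0001   read _ → write 0, move right, go to B
B | __00[0]001   read 0 → write 1, move right, go to C
C | __001[0]01   read 0 → write 0, move left, go to B
B | __00[1]001   read 1 → write 0, move left, go to C
C | __0[0]0001   read 0 → write 0, move left, go to B
B | __[0]00001   read 0 → write 1, move right, go to C
C | __1[0]0001   read 0 → write 0, move left, go to B
B | __[1]00001   read 1 → write 0, move left, go to C
C | _[_]000001   read _ → write 0, move right, go to B
B | _0[0]00001   read 0 → write 1, move right, go to C
C | _01[0]0001   read 0 → write 0, move left, go to B
B | _0[1]00001   read 1 → write 0, move left, go to C
C | _[0]000001   read 0 → write 0, move left, go to B
B | [_]0000001
The non-blank tape span at halt is 0000001.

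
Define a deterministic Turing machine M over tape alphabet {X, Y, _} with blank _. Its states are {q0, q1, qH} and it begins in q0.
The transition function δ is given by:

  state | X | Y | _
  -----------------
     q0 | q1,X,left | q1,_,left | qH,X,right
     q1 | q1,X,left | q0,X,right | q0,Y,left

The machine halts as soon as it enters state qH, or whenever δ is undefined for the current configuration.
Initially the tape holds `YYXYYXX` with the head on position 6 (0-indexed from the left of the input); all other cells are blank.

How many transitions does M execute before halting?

state=q0 head=6 tape=__YYXYYX[X]   (q0,X)→(q1,X,left)
state=q1 head=5 tape=__YYXYY[X]X   (q1,X)→(q1,X,left)
state=q1 head=4 tape=__YYXY[Y]XX   (q1,Y)→(q0,X,right)
state=q0 head=5 tape=__YYXYX[X]X   (q0,X)→(q1,X,left)
state=q1 head=4 tape=__YYXY[X]XX   (q1,X)→(q1,X,left)
state=q1 head=3 tape=__YYX[Y]XXX   (q1,Y)→(q0,X,right)
state=q0 head=4 tape=__YYXX[X]XX   (q0,X)→(q1,X,left)
state=q1 head=3 tape=__YYX[X]XXX   (q1,X)→(q1,X,left)
state=q1 head=2 tape=__YY[X]XXXX   (q1,X)→(q1,X,left)
state=q1 head=1 tape=__Y[Y]XXXXX   (q1,Y)→(q0,X,right)
state=q0 head=2 tape=__YX[X]XXXX   (q0,X)→(q1,X,left)
state=q1 head=1 tape=__Y[X]XXXXX   (q1,X)→(q1,X,left)
state=q1 head=0 tape=__[Y]XXXXXX   (q1,Y)→(q0,X,right)
state=q0 head=1 tape=__X[X]XXXXX   (q0,X)→(q1,X,left)
state=q1 head=0 tape=__[X]XXXXXX   (q1,X)→(q1,X,left)
state=q1 head=-1 tape=_[_]XXXXXXX   (q1,_)→(q0,Y,left)
state=q0 head=-2 tape=[_]YXXXXXXX   (q0,_)→(qH,X,right)
state=qH head=-1 tape=X[Y]XXXXXXX
M halts after 17 transitions.

17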